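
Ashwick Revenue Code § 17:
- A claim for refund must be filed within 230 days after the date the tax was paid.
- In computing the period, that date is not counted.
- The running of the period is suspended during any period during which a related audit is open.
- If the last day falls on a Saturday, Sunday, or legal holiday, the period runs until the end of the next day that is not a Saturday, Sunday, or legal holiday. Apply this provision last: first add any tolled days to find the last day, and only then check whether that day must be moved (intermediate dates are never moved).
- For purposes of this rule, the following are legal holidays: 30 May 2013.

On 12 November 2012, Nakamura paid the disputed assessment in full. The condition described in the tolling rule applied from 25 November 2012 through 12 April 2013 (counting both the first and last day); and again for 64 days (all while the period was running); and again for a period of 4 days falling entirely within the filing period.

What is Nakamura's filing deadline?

230 days after 12 November 2012 is June 30, 2013.
From November 25, 2012 through April 12, 2013 inclusive is 139 days; tolling adds 139 days: June 30, 2013 + 139 days = November 16, 2013.
Tolling adds 64 days: November 16, 2013 + 64 days = January 19, 2014.
Tolling adds 4 days: January 19, 2014 + 4 days = January 23, 2014.
January 23, 2014 is a Thursday and not a legal holiday, so no extension applies.

January 23, 2014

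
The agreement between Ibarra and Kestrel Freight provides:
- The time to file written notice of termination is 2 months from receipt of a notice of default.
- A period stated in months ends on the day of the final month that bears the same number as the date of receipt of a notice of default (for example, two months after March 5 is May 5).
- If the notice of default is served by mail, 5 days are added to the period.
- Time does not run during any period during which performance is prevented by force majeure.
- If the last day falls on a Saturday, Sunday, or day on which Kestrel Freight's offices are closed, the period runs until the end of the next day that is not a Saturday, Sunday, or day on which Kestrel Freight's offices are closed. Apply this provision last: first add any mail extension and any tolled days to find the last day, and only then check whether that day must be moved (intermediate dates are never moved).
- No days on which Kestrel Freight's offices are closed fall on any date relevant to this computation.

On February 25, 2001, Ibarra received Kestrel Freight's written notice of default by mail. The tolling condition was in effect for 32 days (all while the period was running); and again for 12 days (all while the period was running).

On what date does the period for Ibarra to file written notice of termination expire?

2 months after February 25, 2001 is April 25, 2001.
Service was by mail, adding 5 days: April 25, 2001 + 5 days = April 30, 2001.
Tolling adds 32 days: April 30, 2001 + 32 days = June 1, 2001.
Tolling adds 12 days: June 1, 2001 + 12 days = June 13, 2001.
June 13, 2001 is a Wednesday and not a day on which Kestrel Freight's offices are closed, so no extension applies.

June 13, 2001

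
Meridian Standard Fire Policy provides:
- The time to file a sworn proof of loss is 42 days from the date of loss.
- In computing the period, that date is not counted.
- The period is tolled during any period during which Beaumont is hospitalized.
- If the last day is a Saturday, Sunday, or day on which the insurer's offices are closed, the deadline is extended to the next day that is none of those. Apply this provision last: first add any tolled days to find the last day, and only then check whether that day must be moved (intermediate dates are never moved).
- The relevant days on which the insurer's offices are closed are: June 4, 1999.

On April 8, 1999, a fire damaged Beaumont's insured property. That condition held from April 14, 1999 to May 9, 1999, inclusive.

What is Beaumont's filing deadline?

June 15, 1999

42 days after April 8, 1999 is May 20, 1999.
From April 14, 1999 through May 9, 1999 inclusive is 26 days; tolling adds 26 days: May 20, 1999 + 26 days = June 15, 1999.
June 15, 1999 is a Tuesday and not a day on which the insurer's offices are closed, so no extension applies.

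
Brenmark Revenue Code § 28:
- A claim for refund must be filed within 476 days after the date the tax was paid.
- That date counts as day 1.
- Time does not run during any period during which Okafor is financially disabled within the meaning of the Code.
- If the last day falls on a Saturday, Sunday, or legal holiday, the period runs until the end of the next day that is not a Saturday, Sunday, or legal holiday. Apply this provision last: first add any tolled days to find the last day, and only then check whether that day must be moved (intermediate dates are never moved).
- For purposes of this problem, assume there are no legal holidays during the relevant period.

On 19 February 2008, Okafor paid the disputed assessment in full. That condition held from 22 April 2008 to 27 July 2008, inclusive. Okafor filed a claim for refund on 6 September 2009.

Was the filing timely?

Yes

Counting 19 February 2008 as day 1, day 476 is June 8, 2009.
From April 22, 2008 through July 27, 2008 inclusive is 97 days; tolling adds 97 days: June 8, 2009 + 97 days = September 13, 2009.
September 13, 2009 is Sunday. The next qualifying day is September 14, 2009.
The deadline is September 14, 2009; the filing on September 6, 2009 is on or before that date.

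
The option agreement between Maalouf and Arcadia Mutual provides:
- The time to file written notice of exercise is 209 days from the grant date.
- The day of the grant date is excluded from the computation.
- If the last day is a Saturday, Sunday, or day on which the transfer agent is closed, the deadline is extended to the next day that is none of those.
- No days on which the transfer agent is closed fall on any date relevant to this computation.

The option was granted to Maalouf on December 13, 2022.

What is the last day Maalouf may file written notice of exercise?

209 days after December 13, 2022 is July 10, 2023.
July 10, 2023 is a Monday and not a day on which the transfer agent is closed, so no extension applies.

July 10, 2023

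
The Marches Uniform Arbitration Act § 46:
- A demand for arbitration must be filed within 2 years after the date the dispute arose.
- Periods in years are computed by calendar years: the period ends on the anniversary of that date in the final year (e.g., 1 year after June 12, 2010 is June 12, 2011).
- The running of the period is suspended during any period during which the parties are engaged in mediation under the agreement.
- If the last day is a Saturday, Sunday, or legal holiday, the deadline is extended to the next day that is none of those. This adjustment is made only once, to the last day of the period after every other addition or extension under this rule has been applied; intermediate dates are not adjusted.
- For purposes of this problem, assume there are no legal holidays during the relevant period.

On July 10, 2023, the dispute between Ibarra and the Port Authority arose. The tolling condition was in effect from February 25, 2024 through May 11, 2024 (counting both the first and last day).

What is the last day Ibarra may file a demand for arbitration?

2 years after July 10, 2023 is July 10, 2025.
From February 25, 2024 through May 11, 2024 inclusive is 77 days; tolling adds 77 days: July 10, 2025 + 77 days = September 25, 2025.
September 25, 2025 is a Thursday and not a legal holiday, so no extension applies.

September 25, 2025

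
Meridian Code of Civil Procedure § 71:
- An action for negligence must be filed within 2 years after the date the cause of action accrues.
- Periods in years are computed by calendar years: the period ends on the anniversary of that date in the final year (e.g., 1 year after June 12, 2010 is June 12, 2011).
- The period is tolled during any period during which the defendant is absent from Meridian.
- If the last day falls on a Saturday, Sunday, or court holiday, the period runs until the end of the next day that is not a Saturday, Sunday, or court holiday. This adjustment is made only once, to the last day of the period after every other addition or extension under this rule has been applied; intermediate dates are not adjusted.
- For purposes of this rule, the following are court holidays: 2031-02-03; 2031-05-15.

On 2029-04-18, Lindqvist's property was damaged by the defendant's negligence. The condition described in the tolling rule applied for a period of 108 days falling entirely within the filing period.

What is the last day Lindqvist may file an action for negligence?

August 4, 2031

2 years after 2029-04-18 is April 18, 2031.
Tolling adds 108 days: April 18, 2031 + 108 days = August 4, 2031.
August 4, 2031 is a Monday and not a court holiday, so no extension applies.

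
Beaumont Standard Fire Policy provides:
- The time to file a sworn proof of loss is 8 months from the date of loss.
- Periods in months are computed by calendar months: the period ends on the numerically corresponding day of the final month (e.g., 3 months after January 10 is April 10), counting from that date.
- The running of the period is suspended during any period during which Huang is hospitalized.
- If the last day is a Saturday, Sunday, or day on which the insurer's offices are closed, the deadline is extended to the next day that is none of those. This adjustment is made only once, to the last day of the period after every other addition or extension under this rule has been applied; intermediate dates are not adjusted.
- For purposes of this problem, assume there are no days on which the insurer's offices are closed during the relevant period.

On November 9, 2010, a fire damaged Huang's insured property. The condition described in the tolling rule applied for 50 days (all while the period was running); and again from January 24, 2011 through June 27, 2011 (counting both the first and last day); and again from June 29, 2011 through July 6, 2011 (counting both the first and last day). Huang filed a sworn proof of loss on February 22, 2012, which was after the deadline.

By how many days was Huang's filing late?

8 months after November 9, 2010 is July 9, 2011.
Tolling adds 50 days: July 9, 2011 + 50 days = August 28, 2011.
From January 24, 2011 through June 27, 2011 inclusive is 155 days; tolling adds 155 days: August 28, 2011 + 155 days = January 30, 2012.
From June 29, 2011 through July 6, 2011 inclusive is 8 days; tolling adds 8 days: January 30, 2012 + 8 days = February 7, 2012.
February 7, 2012 is a Tuesday and not a day on which the insurer's offices are closed, so no extension applies.
The deadline is February 7, 2012; from February 7, 2012 to February 22, 2012 is 15 days.

15 days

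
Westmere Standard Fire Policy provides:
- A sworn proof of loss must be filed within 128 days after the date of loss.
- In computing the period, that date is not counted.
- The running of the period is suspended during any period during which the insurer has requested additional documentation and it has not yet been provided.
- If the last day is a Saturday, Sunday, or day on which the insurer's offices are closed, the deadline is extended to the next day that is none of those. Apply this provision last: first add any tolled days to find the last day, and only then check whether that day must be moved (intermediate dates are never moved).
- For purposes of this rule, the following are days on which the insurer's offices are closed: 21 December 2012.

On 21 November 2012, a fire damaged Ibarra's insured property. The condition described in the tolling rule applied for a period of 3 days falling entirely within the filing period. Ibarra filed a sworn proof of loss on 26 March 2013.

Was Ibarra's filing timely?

128 days after 21 November 2012 is March 29, 2013.
Tolling adds 3 days: March 29, 2013 + 3 days = April 1, 2013.
April 1, 2013 is a Monday and not a day on which the insurer's offices are closed, so no extension applies.
The deadline is April 1, 2013; the filing on March 26, 2013 is on or before that date.

Yes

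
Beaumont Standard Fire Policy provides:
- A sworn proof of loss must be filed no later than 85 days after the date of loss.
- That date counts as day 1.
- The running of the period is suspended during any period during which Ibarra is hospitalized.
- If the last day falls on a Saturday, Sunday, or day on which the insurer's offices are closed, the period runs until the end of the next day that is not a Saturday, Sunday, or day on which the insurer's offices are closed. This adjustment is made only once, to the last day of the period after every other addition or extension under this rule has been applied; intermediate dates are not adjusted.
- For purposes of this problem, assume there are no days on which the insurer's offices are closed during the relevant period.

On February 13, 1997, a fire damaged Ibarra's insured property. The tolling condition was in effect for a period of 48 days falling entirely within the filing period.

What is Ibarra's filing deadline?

June 25, 1997

Counting February 13, 1997 as day 1, day 85 is May 8, 1997.
Tolling adds 48 days: May 8, 1997 + 48 days = June 25, 1997.
June 25, 1997 is a Wednesday and not a day on which the insurer's offices are closed, so no extension applies.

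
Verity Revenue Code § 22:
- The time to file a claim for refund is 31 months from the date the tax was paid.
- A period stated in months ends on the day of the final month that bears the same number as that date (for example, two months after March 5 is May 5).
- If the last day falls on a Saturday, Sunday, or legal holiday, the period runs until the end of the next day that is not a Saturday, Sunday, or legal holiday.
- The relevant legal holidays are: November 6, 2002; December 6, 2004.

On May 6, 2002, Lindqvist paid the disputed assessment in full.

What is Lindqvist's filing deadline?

31 months after May 6, 2002 is December 6, 2004.
December 6, 2004 is a listed holiday. The next qualifying day is December 7, 2004.

December 7, 2004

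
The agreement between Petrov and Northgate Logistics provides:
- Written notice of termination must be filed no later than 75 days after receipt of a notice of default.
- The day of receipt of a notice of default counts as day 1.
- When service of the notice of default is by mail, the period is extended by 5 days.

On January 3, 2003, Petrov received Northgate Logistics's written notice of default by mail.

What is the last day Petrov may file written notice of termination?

March 23, 2003

Counting January 3, 2003 as day 1, day 75 is March 18, 2003.
Service was by mail, adding 5 days: March 18, 2003 + 5 days = March 23, 2003.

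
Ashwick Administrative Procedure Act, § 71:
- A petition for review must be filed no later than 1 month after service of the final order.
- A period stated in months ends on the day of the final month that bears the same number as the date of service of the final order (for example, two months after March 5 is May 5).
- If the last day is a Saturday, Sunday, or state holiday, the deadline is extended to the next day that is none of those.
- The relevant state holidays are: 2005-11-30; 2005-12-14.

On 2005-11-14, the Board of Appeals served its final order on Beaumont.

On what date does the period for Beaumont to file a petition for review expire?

1 month after 2005-11-14 is December 14, 2005.
December 14, 2005 is a listed holiday. The next qualifying day is December 15, 2005.

December 15, 2005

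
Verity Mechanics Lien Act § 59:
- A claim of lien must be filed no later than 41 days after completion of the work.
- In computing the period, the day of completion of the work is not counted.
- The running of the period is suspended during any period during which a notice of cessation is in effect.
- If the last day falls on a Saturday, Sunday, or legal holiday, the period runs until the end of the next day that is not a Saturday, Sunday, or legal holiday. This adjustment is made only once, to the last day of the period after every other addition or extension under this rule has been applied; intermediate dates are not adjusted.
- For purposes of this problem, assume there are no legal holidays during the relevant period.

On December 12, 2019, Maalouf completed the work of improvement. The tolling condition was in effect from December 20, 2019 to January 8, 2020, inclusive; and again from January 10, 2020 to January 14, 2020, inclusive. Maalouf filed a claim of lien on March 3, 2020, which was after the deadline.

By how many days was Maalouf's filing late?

41 days after December 12, 2019 is January 22, 2020.
From December 20, 2019 through January 8, 2020 inclusive is 20 days; tolling adds 20 days: January 22, 2020 + 20 days = February 11, 2020.
From January 10, 2020 through January 14, 2020 inclusive is 5 days; tolling adds 5 days: February 11, 2020 + 5 days = February 16, 2020.
February 16, 2020 is Sunday. The next qualifying day is February 17, 2020.
The deadline is February 17, 2020; from February 17, 2020 to March 3, 2020 is 15 days.

15 days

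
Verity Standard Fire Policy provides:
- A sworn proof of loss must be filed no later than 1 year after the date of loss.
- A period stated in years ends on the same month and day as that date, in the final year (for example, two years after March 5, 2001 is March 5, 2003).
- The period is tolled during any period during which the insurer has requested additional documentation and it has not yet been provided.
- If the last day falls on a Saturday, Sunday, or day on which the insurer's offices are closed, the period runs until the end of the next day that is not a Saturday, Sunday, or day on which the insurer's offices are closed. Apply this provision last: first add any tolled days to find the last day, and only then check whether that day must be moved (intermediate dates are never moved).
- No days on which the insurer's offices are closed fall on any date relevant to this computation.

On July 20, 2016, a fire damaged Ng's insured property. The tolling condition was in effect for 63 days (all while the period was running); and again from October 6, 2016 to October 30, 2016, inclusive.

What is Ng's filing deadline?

October 16, 2017

1 year after July 20, 2016 is July 20, 2017.
Tolling adds 63 days: July 20, 2017 + 63 days = September 21, 2017.
From October 6, 2016 through October 30, 2016 inclusive is 25 days; tolling adds 25 days: September 21, 2017 + 25 days = October 16, 2017.
October 16, 2017 is a Monday and not a day on which the insurer's offices are closed, so no extension applies.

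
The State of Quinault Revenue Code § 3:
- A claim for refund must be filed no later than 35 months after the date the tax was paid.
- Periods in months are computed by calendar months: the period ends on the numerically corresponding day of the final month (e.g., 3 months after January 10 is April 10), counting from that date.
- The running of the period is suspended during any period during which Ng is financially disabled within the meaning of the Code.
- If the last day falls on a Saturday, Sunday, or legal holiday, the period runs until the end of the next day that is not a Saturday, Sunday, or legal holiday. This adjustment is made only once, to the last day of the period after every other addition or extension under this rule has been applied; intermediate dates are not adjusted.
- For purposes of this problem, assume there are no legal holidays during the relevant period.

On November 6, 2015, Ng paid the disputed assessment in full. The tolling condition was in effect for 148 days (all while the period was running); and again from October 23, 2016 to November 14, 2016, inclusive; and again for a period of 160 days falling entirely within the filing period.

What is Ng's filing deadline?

September 2, 2019

35 months after November 6, 2015 is October 6, 2018.
Tolling adds 148 days: October 6, 2018 + 148 days = March 3, 2019.
From October 23, 2016 through November 14, 2016 inclusive is 23 days; tolling adds 23 days: March 3, 2019 + 23 days = March 26, 2019.
Tolling adds 160 days: March 26, 2019 + 160 days = September 2, 2019.
September 2, 2019 is a Monday and not a legal holiday, so no extension applies.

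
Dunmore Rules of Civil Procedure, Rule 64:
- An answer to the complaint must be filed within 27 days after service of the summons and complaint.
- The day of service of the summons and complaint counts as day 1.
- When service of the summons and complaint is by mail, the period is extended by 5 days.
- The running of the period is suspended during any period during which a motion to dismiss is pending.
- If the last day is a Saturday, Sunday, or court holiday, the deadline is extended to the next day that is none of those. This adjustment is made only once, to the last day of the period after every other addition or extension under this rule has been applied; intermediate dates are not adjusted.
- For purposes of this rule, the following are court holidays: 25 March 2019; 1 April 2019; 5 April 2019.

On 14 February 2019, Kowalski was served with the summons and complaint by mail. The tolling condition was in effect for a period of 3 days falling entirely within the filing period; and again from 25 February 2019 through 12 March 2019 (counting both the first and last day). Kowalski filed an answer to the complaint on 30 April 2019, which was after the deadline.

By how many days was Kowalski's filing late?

22 days

Counting 14 February 2019 as day 1, day 27 is March 12, 2019.
Service was by mail, adding 5 days: March 12, 2019 + 5 days = March 17, 2019.
Tolling adds 3 days: March 17, 2019 + 3 days = March 20, 2019.
From February 25, 2019 through March 12, 2019 inclusive is 16 days; tolling adds 16 days: March 20, 2019 + 16 days = April 5, 2019.
April 5, 2019 is a listed holiday; April 6, 2019 is Saturday; April 7, 2019 is Sunday. The next qualifying day is April 8, 2019.
The deadline is April 8, 2019; from April 8, 2019 to April 30, 2019 is 22 days.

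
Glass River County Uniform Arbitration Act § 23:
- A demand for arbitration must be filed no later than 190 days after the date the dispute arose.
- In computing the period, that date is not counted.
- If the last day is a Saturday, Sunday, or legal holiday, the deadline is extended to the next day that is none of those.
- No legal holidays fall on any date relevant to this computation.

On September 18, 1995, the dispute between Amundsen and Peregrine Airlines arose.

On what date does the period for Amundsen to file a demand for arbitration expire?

190 days after September 18, 1995 is March 26, 1996.
March 26, 1996 is a Tuesday and not a legal holiday, so no extension applies.

March 26, 1996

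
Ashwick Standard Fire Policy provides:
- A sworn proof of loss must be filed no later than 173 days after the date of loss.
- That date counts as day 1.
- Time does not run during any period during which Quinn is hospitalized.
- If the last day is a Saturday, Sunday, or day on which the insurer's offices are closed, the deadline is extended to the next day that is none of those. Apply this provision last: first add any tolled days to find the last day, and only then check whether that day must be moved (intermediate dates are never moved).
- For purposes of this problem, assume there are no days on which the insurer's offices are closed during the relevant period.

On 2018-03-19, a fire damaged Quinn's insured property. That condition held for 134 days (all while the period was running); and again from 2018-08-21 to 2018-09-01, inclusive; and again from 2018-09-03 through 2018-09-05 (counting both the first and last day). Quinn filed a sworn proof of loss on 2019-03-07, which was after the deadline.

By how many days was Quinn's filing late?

Counting 2018-03-19 as day 1, day 173 is September 7, 2018.
Tolling adds 134 days: September 7, 2018 + 134 days = January 19, 2019.
From August 21, 2018 through September 1, 2018 inclusive is 12 days; tolling adds 12 days: January 19, 2019 + 12 days = January 31, 2019.
From September 3, 2018 through September 5, 2018 inclusive is 3 days; tolling adds 3 days: January 31, 2019 + 3 days = February 3, 2019.
February 3, 2019 is Sunday. The next qualifying day is February 4, 2019.
The deadline is February 4, 2019; from February 4, 2019 to March 7, 2019 is 31 days.

31 days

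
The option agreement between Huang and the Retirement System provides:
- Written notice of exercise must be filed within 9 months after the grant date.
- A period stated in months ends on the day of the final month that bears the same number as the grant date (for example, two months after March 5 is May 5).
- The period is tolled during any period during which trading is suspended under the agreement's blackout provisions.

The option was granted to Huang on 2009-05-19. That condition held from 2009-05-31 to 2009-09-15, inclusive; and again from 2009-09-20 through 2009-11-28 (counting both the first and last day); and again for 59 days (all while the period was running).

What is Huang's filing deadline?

9 months after 2009-05-19 is February 19, 2010.
From May 31, 2009 through September 15, 2009 inclusive is 108 days; tolling adds 108 days: February 19, 2010 + 108 days = June 7, 2010.
From September 20, 2009 through November 28, 2009 inclusive is 70 days; tolling adds 70 days: June 7, 2010 + 70 days = August 16, 2010.
Tolling adds 59 days: August 16, 2010 + 59 days = October 14, 2010.

October 14, 2010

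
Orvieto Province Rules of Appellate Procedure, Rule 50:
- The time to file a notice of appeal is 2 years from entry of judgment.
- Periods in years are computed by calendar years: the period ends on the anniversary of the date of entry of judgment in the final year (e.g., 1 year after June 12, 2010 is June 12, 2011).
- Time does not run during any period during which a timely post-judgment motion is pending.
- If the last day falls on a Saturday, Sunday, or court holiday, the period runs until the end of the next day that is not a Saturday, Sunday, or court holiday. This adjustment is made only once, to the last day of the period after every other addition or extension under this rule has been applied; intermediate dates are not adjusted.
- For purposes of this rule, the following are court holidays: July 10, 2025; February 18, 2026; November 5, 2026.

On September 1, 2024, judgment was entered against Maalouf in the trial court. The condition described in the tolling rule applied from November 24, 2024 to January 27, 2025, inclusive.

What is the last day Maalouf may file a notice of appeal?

November 6, 2026

2 years after September 1, 2024 is September 1, 2026.
From November 24, 2024 through January 27, 2025 inclusive is 65 days; tolling adds 65 days: September 1, 2026 + 65 days = November 5, 2026.
November 5, 2026 is a listed holiday. The next qualifying day is November 6, 2026.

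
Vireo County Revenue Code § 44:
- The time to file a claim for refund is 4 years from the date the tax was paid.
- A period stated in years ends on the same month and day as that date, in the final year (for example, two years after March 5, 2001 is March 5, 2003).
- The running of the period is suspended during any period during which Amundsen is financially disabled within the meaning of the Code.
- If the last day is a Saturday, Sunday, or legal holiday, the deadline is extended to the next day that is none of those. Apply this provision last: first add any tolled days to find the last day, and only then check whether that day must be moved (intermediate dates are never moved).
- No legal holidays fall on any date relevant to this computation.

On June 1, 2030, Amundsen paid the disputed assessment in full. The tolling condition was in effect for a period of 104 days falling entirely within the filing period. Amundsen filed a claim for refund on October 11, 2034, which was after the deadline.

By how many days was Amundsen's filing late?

28 days

4 years after June 1, 2030 is June 1, 2034.
Tolling adds 104 days: June 1, 2034 + 104 days = September 13, 2034.
September 13, 2034 is a Wednesday and not a legal holiday, so no extension applies.
The deadline is September 13, 2034; from September 13, 2034 to October 11, 2034 is 28 days.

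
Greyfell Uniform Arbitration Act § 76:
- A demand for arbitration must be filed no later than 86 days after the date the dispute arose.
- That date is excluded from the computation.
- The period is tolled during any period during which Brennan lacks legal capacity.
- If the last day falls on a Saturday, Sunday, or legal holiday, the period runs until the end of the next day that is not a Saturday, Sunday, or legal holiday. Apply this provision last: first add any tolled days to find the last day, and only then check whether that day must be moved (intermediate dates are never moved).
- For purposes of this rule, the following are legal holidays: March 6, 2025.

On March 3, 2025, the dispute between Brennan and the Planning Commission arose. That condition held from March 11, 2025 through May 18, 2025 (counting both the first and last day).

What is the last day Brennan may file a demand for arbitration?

86 days after March 3, 2025 is May 28, 2025.
From March 11, 2025 through May 18, 2025 inclusive is 69 days; tolling adds 69 days: May 28, 2025 + 69 days = August 5, 2025.
August 5, 2025 is a Tuesday and not a legal holiday, so no extension applies.

August 5, 2025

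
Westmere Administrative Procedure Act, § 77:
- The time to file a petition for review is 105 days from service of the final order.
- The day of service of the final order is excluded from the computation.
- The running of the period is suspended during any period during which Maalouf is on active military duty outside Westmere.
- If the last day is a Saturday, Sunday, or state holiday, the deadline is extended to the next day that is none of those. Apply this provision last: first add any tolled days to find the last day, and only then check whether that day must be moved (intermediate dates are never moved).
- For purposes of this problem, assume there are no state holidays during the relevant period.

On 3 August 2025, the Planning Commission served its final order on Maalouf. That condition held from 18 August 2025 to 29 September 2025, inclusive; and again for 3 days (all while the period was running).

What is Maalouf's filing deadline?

January 1, 2026

105 days after 3 August 2025 is November 16, 2025.
From August 18, 2025 through September 29, 2025 inclusive is 43 days; tolling adds 43 days: November 16, 2025 + 43 days = December 29, 2025.
Tolling adds 3 days: December 29, 2025 + 3 days = January 1, 2026.
January 1, 2026 is a Thursday and not a state holiday, so no extension applies.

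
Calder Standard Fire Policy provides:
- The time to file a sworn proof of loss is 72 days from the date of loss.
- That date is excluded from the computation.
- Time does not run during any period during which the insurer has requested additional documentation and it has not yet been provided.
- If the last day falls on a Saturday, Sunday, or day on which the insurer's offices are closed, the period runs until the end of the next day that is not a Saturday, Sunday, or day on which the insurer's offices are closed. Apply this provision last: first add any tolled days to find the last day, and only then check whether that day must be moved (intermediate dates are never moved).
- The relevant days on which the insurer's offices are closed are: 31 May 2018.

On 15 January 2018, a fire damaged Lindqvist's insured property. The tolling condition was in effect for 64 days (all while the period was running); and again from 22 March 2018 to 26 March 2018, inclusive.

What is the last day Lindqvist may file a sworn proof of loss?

June 5, 2018

72 days after 15 January 2018 is March 28, 2018.
Tolling adds 64 days: March 28, 2018 + 64 days = May 31, 2018.
From March 22, 2018 through March 26, 2018 inclusive is 5 days; tolling adds 5 days: May 31, 2018 + 5 days = June 5, 2018.
June 5, 2018 is a Tuesday and not a day on which the insurer's offices are closed, so no extension applies.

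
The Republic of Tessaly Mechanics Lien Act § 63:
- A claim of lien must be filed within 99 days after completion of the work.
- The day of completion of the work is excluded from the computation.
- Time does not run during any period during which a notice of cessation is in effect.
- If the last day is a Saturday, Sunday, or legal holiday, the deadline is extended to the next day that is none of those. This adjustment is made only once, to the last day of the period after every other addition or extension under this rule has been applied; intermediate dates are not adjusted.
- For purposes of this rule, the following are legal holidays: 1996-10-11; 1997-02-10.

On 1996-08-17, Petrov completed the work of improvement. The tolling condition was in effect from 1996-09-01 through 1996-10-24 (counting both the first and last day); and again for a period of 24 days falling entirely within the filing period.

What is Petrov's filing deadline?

February 11, 1997

99 days after 1996-08-17 is November 24, 1996.
From September 1, 1996 through October 24, 1996 inclusive is 54 days; tolling adds 54 days: November 24, 1996 + 54 days = January 17, 1997.
Tolling adds 24 days: January 17, 1997 + 24 days = February 10, 1997.
February 10, 1997 is a listed holiday. The next qualifying day is February 11, 1997.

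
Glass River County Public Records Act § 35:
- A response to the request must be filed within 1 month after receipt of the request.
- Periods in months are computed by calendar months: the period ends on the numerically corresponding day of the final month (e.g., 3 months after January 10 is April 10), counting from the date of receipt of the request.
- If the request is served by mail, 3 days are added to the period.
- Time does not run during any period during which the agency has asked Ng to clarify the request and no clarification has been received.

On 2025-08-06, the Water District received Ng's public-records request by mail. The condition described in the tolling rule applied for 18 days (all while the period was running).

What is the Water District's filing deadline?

September 27, 2025

1 month after 2025-08-06 is September 6, 2025.
Service was by mail, adding 3 days: September 6, 2025 + 3 days = September 9, 2025.
Tolling adds 18 days: September 9, 2025 + 18 days = September 27, 2025.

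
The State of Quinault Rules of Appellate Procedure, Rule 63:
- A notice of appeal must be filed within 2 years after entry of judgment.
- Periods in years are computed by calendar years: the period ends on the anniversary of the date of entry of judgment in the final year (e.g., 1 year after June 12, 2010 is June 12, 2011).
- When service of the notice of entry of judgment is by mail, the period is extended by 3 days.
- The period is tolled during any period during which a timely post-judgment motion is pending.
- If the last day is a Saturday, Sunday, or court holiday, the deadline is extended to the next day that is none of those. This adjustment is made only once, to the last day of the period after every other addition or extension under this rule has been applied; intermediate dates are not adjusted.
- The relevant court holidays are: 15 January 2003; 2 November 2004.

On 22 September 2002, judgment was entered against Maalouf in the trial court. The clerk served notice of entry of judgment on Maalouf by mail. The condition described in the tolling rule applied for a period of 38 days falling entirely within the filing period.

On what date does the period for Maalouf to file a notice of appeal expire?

November 3, 2004

2 years after 22 September 2002 is September 22, 2004.
Service was by mail, adding 3 days: September 22, 2004 + 3 days = September 25, 2004.
Tolling adds 38 days: September 25, 2004 + 38 days = November 2, 2004.
November 2, 2004 is a listed holiday. The next qualifying day is November 3, 2004.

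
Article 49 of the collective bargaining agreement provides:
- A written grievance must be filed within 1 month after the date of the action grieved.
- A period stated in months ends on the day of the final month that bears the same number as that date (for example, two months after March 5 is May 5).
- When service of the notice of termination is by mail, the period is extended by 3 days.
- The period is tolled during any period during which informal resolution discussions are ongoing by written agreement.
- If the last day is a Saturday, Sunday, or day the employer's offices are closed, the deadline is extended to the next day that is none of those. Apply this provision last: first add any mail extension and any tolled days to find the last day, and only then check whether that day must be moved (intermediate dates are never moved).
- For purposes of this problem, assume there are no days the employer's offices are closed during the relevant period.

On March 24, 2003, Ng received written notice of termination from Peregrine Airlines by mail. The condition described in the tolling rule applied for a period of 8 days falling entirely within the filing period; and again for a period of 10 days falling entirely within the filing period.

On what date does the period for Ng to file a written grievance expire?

1 month after March 24, 2003 is April 24, 2003.
Service was by mail, adding 3 days: April 24, 2003 + 3 days = April 27, 2003.
Tolling adds 8 days: April 27, 2003 + 8 days = May 5, 2003.
Tolling adds 10 days: May 5, 2003 + 10 days = May 15, 2003.
May 15, 2003 is a Thursday and not a day the employer's offices are closed, so no extension applies.

May 15, 2003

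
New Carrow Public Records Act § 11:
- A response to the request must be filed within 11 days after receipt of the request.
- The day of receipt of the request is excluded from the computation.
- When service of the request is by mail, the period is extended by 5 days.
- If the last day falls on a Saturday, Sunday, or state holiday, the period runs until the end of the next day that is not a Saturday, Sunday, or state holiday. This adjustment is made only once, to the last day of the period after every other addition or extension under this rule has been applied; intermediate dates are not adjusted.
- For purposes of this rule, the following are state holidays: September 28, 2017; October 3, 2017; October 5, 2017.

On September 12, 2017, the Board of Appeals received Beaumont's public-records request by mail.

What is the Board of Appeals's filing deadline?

September 29, 2017

11 days after September 12, 2017 is September 23, 2017.
Service was by mail, adding 5 days: September 23, 2017 + 5 days = September 28, 2017.
September 28, 2017 is a listed holiday. The next qualifying day is September 29, 2017.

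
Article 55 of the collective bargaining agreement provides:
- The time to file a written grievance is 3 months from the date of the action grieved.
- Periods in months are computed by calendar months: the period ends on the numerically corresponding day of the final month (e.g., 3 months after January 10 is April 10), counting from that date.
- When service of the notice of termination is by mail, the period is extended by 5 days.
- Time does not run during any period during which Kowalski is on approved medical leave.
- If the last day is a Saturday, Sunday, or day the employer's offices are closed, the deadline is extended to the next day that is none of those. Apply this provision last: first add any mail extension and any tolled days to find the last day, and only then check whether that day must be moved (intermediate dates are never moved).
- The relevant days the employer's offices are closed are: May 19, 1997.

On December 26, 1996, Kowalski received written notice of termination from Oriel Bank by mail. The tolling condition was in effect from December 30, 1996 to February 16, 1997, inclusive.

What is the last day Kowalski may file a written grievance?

3 months after December 26, 1996 is March 26, 1997.
Service was by mail, adding 5 days: March 26, 1997 + 5 days = March 31, 1997.
From December 30, 1996 through February 16, 1997 inclusive is 49 days; tolling adds 49 days: March 31, 1997 + 49 days = May 19, 1997.
May 19, 1997 is a listed holiday. The next qualifying day is May 20, 1997.

May 20, 1997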